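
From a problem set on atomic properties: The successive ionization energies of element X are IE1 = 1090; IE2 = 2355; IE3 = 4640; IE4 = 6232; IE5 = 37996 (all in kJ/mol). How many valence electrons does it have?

4

Look for the largest jump between consecutive ionization energies: IE5/IE4 ≈ 6.1, far larger than any earlier ratio.
That jump marks the point where a core electron is being removed. So the atom has 4 valence electrons.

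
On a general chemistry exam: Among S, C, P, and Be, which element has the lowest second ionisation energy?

Be

Consider each +1 ion: S⁺ still has 5 valence electrons; C⁺ still has 3 valence electrons; P⁺ still has 4 valence electrons; Be⁺ still has 1 valence electron.
All are still removing valence electrons, so compare the +1 ions as you would atoms: IE_2 generally rises across a period (higher Z_eff) and falls down a group (larger shell), subject to the usual subshell exceptions.
Valence configurations: S⁺ [Ne]3s²3p³, C⁺ [He]2s²2p¹, P⁺ [Ne]3s²3p², Be⁺ [He]2s¹.
The numbers (kJ/mol): S 2252, C 2353, P 1907, Be 1757.
Hence IE_2: Be < P < S < C.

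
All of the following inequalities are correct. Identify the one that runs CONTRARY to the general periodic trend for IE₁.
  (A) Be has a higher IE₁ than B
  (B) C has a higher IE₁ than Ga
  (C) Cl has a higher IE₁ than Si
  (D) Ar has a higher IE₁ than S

(A)

The general trend: IE₁ increases across a period and decreases down a group.
(A) Be (period 2, group 2) vs B (period 2, group 13): the stated order contradicts the simple trend.
(B) C (period 2, group 14) vs Ga (period 4, group 13): the stated order agrees with the simple trend.
(C) Cl (period 3, group 17) vs Si (period 3, group 14): the stated order agrees with the simple trend.
(D) Ar (period 3, group 18) vs S (period 3, group 16): the stated order agrees with the simple trend.
The exception is (A): removing B's lone 2p electron is easier than breaking Be's filled 2s².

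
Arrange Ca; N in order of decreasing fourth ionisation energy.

Consider each +3 ion: Ca³⁺ is already 1 electron into the core; N³⁺ still has 2 valence electrons.
Usually core removal costs more than valence removal, but here the competition is close: a tightly held n=2 valence electron can cost more to remove than an n=3 core electron, so the actual values have to decide it.
The numbers (kJ/mol): Ca 6491, N 7475.
Overall IE_4 order: Ca < N.

N, Ca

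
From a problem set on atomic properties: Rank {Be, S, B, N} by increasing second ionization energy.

Be < S < B < N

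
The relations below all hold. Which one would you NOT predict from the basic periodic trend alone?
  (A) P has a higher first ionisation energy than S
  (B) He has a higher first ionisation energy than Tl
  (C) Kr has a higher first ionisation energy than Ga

The general trend: first ionisation energy increases across a period and decreases down a group.
(A) P (period 3, group 15) vs S (period 3, group 16): the stated order contradicts the simple trend.
(B) He (period 1, group 18) vs Tl (period 6, group 13): the stated order agrees with the simple trend.
(C) Kr (period 4, group 18) vs Ga (period 4, group 13): the stated order agrees with the simple trend.
The exception is (A): S (3p⁴) ionizes more easily than half-filled P (3p³) because the paired 3p electron in S is pushed out by e⁻–e⁻ repulsion.

(A)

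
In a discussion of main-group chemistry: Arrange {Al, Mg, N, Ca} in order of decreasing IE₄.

The fourth ionization energy removes an electron from the +3 ion. For each element: Al³⁺ is the bare [Ne] core; Mg³⁺ is already 1 electron into the core; N³⁺ still has 2 valence electrons; Ca³⁺ is already 1 electron into the core.
Usually core removal costs more than valence removal, but here the competition is close: a tightly held n=2 valence electron can cost more to remove than an n=3 core electron, so the actual values have to decide it.
The numbers (kJ/mol): Al 11577, Mg 10543, N 7475, Ca 6491.
Overall IE_4 order: Ca < N < Mg < Al.

Al > Mg > N > Ca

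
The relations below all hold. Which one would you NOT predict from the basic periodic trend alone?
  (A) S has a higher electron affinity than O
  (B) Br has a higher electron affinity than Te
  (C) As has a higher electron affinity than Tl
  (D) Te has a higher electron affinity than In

The general trend: electron affinity increases across a period and decreases down a group.
(A) S (period 3, group 16) vs O (period 2, group 16): the stated order contradicts the simple trend.
(B) Br (period 4, group 17) vs Te (period 5, group 16): the stated order agrees with the simple trend.
(C) As (period 4, group 15) vs Tl (period 6, group 13): the stated order agrees with the simple trend.
(D) Te (period 5, group 16) vs In (period 5, group 13): the stated order agrees with the simple trend.
The exception is (A): the compact 2p subshell of O repels the added electron more than S's larger 3p does.

(A)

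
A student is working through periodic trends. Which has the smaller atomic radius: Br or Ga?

Br

Moving right in a period, electrons are added to the same shell under a stronger nuclear pull, so atoms get smaller; moving down, a new shell is opened and atoms get larger.
All lie in period 4, so atomic radius increases right to left.
So Br has the smaller atomic radius (Br < Ga).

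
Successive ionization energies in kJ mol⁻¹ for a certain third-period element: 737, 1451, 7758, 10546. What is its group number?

Group 2

Look for the largest jump between consecutive ionization energies: IE3/IE2 ≈ 5.3, far larger than any earlier ratio.
That jump marks the point where a core electron is being removed. So the atom has 2 valence electrons.
A main-group element with 2 valence electrons is in group 2.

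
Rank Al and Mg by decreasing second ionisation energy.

Consider each +1 ion: Al⁺ still has 2 valence electrons; Mg⁺ still has 1 valence electron.
All are still removing valence electrons, so compare the +1 ions as you would atoms: IE_2 generally rises across a period (higher Z_eff) and falls down a group (larger shell), subject to the usual subshell exceptions.
Valence configurations: Al⁺ [Ne]3s², Mg⁺ [Ne]3s¹.
The numbers (kJ/mol): Al 1817, Mg 1451.
Overall IE_2 order: Mg < Al.

Al > Mg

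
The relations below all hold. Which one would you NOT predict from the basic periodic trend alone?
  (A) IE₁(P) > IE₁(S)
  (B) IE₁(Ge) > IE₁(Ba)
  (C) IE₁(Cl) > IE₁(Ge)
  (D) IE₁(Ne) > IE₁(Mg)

(A)

The general trend: IE₁ increases across a period and decreases down a group.
(A) P (period 3, group 15) vs S (period 3, group 16): the stated order contradicts the simple trend.
(B) Ge (period 4, group 14) vs Ba (period 6, group 2): the stated order agrees with the simple trend.
(C) Cl (period 3, group 17) vs Ge (period 4, group 14): the stated order agrees with the simple trend.
(D) Ne (period 2, group 18) vs Mg (period 3, group 2): the stated order agrees with the simple trend.
The exception is (A): S (3p⁴) ionizes more easily than half-filled P (3p³) because the paired 3p electron in S is pushed out by e⁻–e⁻ repulsion.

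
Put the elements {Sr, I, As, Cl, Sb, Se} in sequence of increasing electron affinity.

Sr < As < Sb < Se < I < Cl

Adding an electron releases more energy for atoms nearer the top right (short of the noble gases).
Here both period and group differ, so the two effects have to be weighed against each other.
As > Sr: relative to Sr, both the across-period and down-group shifts push As's electron affinity up.
Sb > As: this pair runs against the simple trend — see the exception note.
Se > Sb: both effects reinforce here, so Se is clearly the higher of the two.
I > Se: period and group pull opposite ways; the across-period shift dominates (295 vs 195 kJ/mol).
Cl > I: Cl sits above I in group 17, so the down-group effect alone puts Cl higher.
Note the exception: Sb has a higher electron affinity than As, contrary to the simple trend — both are half-filled np³, but the pairing/repulsion penalty for the added electron shrinks as the p orbitals become larger and more diffuse down the group, and for Sb that outweighs the weaker nuclear attraction.
Tabulated electron affinity (kJ/mol): Cl 349, As 78, Se 195, Sr 5, Sb 103, I 295.
So from lowest to highest: Sr < As < Sb < Se < I < Cl.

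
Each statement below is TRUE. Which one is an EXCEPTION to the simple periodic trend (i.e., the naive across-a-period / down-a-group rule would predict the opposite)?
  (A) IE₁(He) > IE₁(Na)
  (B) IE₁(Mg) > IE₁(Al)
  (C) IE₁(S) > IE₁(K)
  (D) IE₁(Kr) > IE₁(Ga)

The general trend: first ionisation energy increases across a period and decreases down a group.
(A) He (period 1, group 18) vs Na (period 3, group 1): the stated order agrees with the simple trend.
(B) Mg (period 3, group 2) vs Al (period 3, group 13): the stated order contradicts the simple trend.
(C) S (period 3, group 16) vs K (period 4, group 1): the stated order agrees with the simple trend.
(D) Kr (period 4, group 18) vs Ga (period 4, group 13): the stated order agrees with the simple trend.
The exception is (B): Al's single 3p electron is easier to remove than one from Mg's filled 3s².

(B)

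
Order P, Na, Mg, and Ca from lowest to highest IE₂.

Ca < Mg < P < Na

After 1 electron has been removed, what remains? P⁺ still has 4 valence electrons; Na⁺ is the bare [Ne] core; Mg⁺ still has 1 valence electron; Ca⁺ still has 1 valence electron.
Core electrons are held far more tightly than valence electrons, so Na tops the IE_2 order.
Valence configurations: P⁺ [Ne]3s²3p², Mg⁺ [Ne]3s¹, Ca⁺ [Ar]4s¹.
Approximate IE_2 values (kJ/mol): P 1907, Na 4562, Mg 1451, Ca 1145.
Hence IE_2: Ca < Mg < P < Na.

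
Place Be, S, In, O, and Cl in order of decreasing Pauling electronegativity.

O, Cl, S, In, Be

Be is in period 2, group 2; O is in period 2, group 16; S is in period 3, group 16; Cl is in period 3, group 17; In is in period 5, group 13.
Atoms toward the upper right of the periodic table pull bonding electrons most strongly.
Here both period and group differ, so the two effects have to be weighed against each other.
In > Be: period and group pull opposite ways; the across-period shift dominates (1.78 vs 1.57).
S > In: relative to In, both the across-period and down-group shifts push S's electronegativity up.
Cl > S: both are in period 3; the period trend gives Cl the larger value.
O > Cl: the two effects oppose for this pair; the down-group effect wins (3.44 vs 3.16).
Tabulated electronegativity (Pauling): Be 1.57, O 3.44, S 2.58, Cl 3.16, In 1.78.
So from highest to lowest: O > Cl > S > In > Be.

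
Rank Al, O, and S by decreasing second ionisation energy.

O, S, Al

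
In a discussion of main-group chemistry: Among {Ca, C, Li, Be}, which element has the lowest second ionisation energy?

Ca

Consider each +1 ion: Ca⁺ still has 1 valence electron; C⁺ still has 3 valence electrons; Li⁺ is the bare [He] core; Be⁺ still has 1 valence electron.
Core electrons are held far more tightly than valence electrons, so Li tops the IE_2 order.
Valence configurations: Ca⁺ [Ar]4s¹, C⁺ [He]2s²2p¹, Be⁺ [He]2s¹.
Approximate IE_2 values (kJ/mol): Ca 1145, C 2353, Li 7298, Be 1757.
Overall IE_2 order: Ca < Be < C < Li.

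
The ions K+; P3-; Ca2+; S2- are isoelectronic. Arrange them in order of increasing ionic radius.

Ca2+, K+, S2-, P3-

All of these have 18 electrons, so size is governed by nuclear charge alone: the more protons, the stronger the pull on the same electron cloud, and the smaller the ion.
Nuclear charges: Ca2+ (Z=20), K+ (Z=19), S2- (Z=16), P3- (Z=15).
Smallest to largest: Ca2+ < K+ < S2- < P3-.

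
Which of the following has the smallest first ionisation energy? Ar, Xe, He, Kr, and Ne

Xe

IE₁ increases left→right with effective nuclear charge and decreases top→bottom as the valence shell moves farther out.
All are in group 18, so first ionization energy increases up the group.
The smallest first ionisation energy among these belongs to Xe.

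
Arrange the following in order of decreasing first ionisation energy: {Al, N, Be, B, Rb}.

N > Be > B > Al > Rb

Be is in period 2, group 2; B is in period 2, group 13; N is in period 2, group 15; Al is in period 3, group 13; Rb is in period 5, group 1.
Across a period the outer electron is held more tightly (higher IE₁); down a group it sits in a higher shell, more shielded, and comes off more easily.
Here both period and group differ, so the two effects have to be weighed against each other.
Al > Rb: relative to Rb, both the across-period and down-group shifts push Al's first ionization energy up.
B > Al: they share group 13; the group trend gives B the larger value.
Be > B: this pair runs against the simple trend — see the exception note.
N > Be: both are in period 2; the period trend gives N the larger value.
Note the exception: Be has a higher first ionization energy than B, contrary to the simple trend — removing B's lone 2p electron is easier than breaking Be's filled 2s².
Tabulated first ionization energy (kJ/mol): Be 900, B 801, N 1402, Al 578, Rb 403.
So from highest to lowest: N > Be > B > Al > Rb.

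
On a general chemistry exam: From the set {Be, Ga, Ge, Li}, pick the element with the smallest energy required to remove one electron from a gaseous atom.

Li is in period 2, group 1; Be is in period 2, group 2; Ga is in period 4, group 13; Ge is in period 4, group 14.
Across a period the outer electron is held more tightly (higher IE₁); down a group it sits in a higher shell, more shielded, and comes off more easily.
These span different periods and groups, so the two trends combine.
Ga > Li: the two effects oppose for this pair; the across-period effect wins (579 vs 520 kJ/mol).
Ge > Ga: Ge lies to the right of Ga in period 4, so the across-period effect alone puts Ge higher.
Be > Ge: period and group pull opposite ways; the down-group shift dominates (900 vs 762 kJ/mol).
Approximate values (kJ/mol): Li 520, Be 900, Ga 579, Ge 762.
The smallest energy required to remove one electron from a gaseous atom among these belongs to Li.

Li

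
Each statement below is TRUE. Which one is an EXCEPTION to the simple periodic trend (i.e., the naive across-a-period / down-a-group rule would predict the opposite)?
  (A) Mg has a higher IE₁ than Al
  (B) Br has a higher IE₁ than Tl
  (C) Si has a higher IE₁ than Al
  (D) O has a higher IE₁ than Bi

(A)

The general trend: IE₁ increases across a period and decreases down a group.
(A) Mg (period 3, group 2) vs Al (period 3, group 13): the stated order contradicts the simple trend.
(B) Br (period 4, group 17) vs Tl (period 6, group 13): the stated order agrees with the simple trend.
(C) Si (period 3, group 14) vs Al (period 3, group 13): the stated order agrees with the simple trend.
(D) O (period 2, group 16) vs Bi (period 6, group 15): the stated order agrees with the simple trend.
The exception is (A): Al's single 3p electron is easier to remove than one from Mg's filled 3s².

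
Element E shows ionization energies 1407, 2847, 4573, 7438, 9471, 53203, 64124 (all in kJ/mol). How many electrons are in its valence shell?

Look for the largest jump between consecutive ionization energies: IE6/IE5 ≈ 5.6, far larger than any earlier ratio.
That jump marks the point where a core electron is being removed. So the atom has 5 valence electrons.

5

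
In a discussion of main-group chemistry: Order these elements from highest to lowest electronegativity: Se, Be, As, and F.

Be is in period 2, group 2; F is in period 2, group 17; As is in period 4, group 15; Se is in period 4, group 16.
Atoms toward the upper right of the periodic table pull bonding electrons most strongly.
Neither a single period nor a single group — weigh both effects.
As > Be: the two effects oppose for this pair; the across-period effect wins (2.18 vs 1.57).
Se > As: both are in period 4; the period trend gives Se the larger value.
F > Se: both effects reinforce here, so F is clearly the higher of the two.
Tabulated electronegativity (Pauling): Be 1.57, F 3.98, As 2.18, Se 2.55.
So from highest to lowest: F > Se > As > Be.

F > Se > As > Be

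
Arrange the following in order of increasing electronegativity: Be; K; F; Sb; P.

Be is in period 2, group 2; F is in period 2, group 17; P is in period 3, group 15; K is in period 4, group 1; Sb is in period 5, group 15.
Atoms toward the upper right of the periodic table pull bonding electrons most strongly.
Neither a single period nor a single group — weigh both effects.
Be > K: relative to K, both the across-period and down-group shifts push Be's electronegativity up.
Sb > Be: the two effects oppose for this pair; the across-period effect wins (2.05 vs 1.57).
P > Sb: P sits above Sb in group 15, so the down-group effect alone puts P higher.
F > P: relative to P, both the across-period and down-group shifts push F's electronegativity up.
Tabulated electronegativity (Pauling): Be 1.57, F 3.98, P 2.19, K 0.82, Sb 2.05.
So from lowest to highest: K < Be < Sb < P < F.

K < Be < Sb < P < F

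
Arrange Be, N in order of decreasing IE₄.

Be > N

IE_4 is the cost of taking one more electron from the +3 cation: Be³⁺ is already 1 electron into the core; N³⁺ still has 2 valence electrons.
Core electrons are held far more tightly than valence electrons, so Be tops the IE_4 order.
The numbers (kJ/mol): Be 21007, N 7475.
Overall IE_4 order: N < Be.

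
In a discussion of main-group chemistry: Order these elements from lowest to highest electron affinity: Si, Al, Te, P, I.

Al < P < Si < Te < I

Adding an electron releases more energy for atoms nearer the top right (short of the noble gases).
Neither a single period nor a single group — weigh both effects.
P > Al: both are in period 3; the period trend gives P the larger value.
Si > P: this pair runs against the simple trend — see the exception note.
Te > Si: the two effects oppose for this pair; the across-period effect wins (190 vs 134 kJ/mol).
I > Te: both are in period 5; the period trend gives I the larger value.
Note the exception: Si has a higher electron affinity than P, contrary to the simple trend — adding an electron to P's half-filled 3p³ is unfavourable, so Si (3p²) has the more exothermic EA.
For reference (kJ/mol): Al 42, Si 134, P 72, Te 190, I 295.
So from lowest to highest: Al < P < Si < Te < I.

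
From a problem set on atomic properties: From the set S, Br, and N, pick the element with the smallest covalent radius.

Atomic radius shrinks across a period as nuclear charge pulls the same shell inward, and grows down a group as new shells are added.
A diagonal step moves right (one effect) and down (the opposite effect) at once.
S > N: period and group pull opposite ways; the down-group shift dominates (103 vs 71 pm).
Br > S: period and group pull opposite ways; the down-group shift dominates (114 vs 103 pm).
Approximate values (pm): N 71, S 103, Br 114.
The smallest covalent radius among these belongs to N.

N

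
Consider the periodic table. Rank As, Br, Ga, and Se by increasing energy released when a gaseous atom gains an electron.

Ga < As < Se < Br

Ga is in period 4, group 13; As is in period 4, group 15; Se is in period 4, group 16; Br is in period 4, group 17.
Adding an electron releases more energy for atoms nearer the top right (short of the noble gases).
All lie in period 4, so electron affinity increases left to right.
So from lowest to highest: Ga < As < Se < Br.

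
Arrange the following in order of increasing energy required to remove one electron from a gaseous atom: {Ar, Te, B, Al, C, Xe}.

Al < B < Te < C < Xe < Ar

IE₁ increases left→right with effective nuclear charge and decreases top→bottom as the valence shell moves farther out.
These span different periods and groups, so the two trends combine.
B > Al: B sits above Al in group 13, so the down-group effect alone puts B higher.
Te > B: period and group pull opposite ways; the across-period shift dominates (869 vs 801 kJ/mol).
C > Te: the two effects oppose for this pair; the down-group effect wins (1086 vs 869 kJ/mol).
Xe > C: the two effects oppose for this pair; the across-period effect wins (1170 vs 1086 kJ/mol).
Ar > Xe: they share group 18; the group trend gives Ar the larger value.
Tabulated first ionization energy (kJ/mol): B 801, C 1086, Al 578, Ar 1521, Te 869, Xe 1170.
So from lowest to highest: Al < B < Te < C < Xe < Ar.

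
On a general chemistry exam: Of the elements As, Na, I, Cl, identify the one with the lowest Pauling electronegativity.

Na

Na is in period 3, group 1; Cl is in period 3, group 17; As is in period 4, group 15; I is in period 5, group 17.
Electronegativity increases across a period and decreases down a group, tracking effective nuclear charge and atomic size.
Neither a single period nor a single group — weigh both effects.
As > Na: period and group pull opposite ways; the across-period shift dominates (2.18 vs 0.93).
I > As: the two effects oppose for this pair; the across-period effect wins (2.66 vs 2.18).
Cl > I: they share group 17; the group trend gives Cl the larger value.
For reference (Pauling): Na 0.93, Cl 3.16, As 2.18, I 2.66.
The lowest Pauling electronegativity among these belongs to Na.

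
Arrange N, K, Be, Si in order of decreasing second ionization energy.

IE_2 is the cost of taking one more electron from the +1 cation: N⁺ still has 4 valence electrons; K⁺ is the bare [Ar] core; Be⁺ still has 1 valence electron; Si⁺ still has 3 valence electrons.
Pulling an electron out of a noble-gas core costs far more than removing a remaining valence electron, so K sits at the high end of IE_2.
Valence configurations: N⁺ [He]2s²2p², Be⁺ [He]2s¹, Si⁺ [Ne]3s²3p¹.
The numbers (kJ/mol): N 2856, K 3052, Be 1757, Si 1577.
Putting it together, IE_2: Si < Be < N < K.

K, N, Be, Si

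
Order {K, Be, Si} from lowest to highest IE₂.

Si < Be < K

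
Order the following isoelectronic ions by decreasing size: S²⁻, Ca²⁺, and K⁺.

S²⁻ > K⁺ > Ca²⁺

All of these have 18 electrons, so size is governed by nuclear charge alone: the more protons, the stronger the pull on the same electron cloud, and the smaller the ion.
Nuclear charges: Ca²⁺ (Z=20), K⁺ (Z=19), S²⁻ (Z=16).
Largest to smallest: S²⁻ > K⁺ > Ca²⁺.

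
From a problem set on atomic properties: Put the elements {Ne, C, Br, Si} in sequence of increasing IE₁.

Si < C < Br < Ne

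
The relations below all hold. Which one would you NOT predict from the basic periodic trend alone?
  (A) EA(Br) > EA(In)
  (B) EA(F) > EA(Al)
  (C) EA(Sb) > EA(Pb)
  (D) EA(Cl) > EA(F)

The general trend: electron affinity increases across a period and decreases down a group.
(A) Br (period 4, group 17) vs In (period 5, group 13): the stated order agrees with the simple trend.
(B) F (period 2, group 17) vs Al (period 3, group 13): the stated order agrees with the simple trend.
(C) Sb (period 5, group 15) vs Pb (period 6, group 14): the stated order agrees with the simple trend.
(D) Cl (period 3, group 17) vs F (period 2, group 17): the stated order contradicts the simple trend.
The exception is (D): F's small 2p subshell makes the incoming electron feel strong e⁻–e⁻ repulsion, so Cl actually releases more energy on gaining an electron.

(D)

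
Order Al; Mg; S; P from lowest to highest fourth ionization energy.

After 3 electrons have been removed, what remains? Al³⁺ is the bare [Ne] core; Mg³⁺ is already 1 electron into the core; S³⁺ still has 3 valence electrons; P³⁺ still has 2 valence electrons.
Breaking into a closed-shell core is much more expensive than removing a leftover valence electron — Mg and Al have the largest IE_4 here.
Valence configurations: S³⁺ [Ne]3s²3p¹, P³⁺ [Ne]3s².
S³⁺ loses a lone 3p electron whereas P³⁺ must break into a filled 3s² pair, so IE_4(P) > IE_4(S) even though S has the higher nuclear charge.
Approximate IE_4 values (kJ/mol): Al 11577, Mg 10543, S 4556, P 4964.
So the fourth ionization energies run S < P < Mg < Al.

S, P, Mg, Al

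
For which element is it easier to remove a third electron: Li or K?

K

Consider each +2 ion: Li²⁺ is already 1 electron into the core; K²⁺ is already 1 electron into the core.
All of these are removing an electron from a noble-gas core or deeper; the smaller core (lower principal quantum number) is held far more tightly, and within a period the higher nuclear charge binds the same core more tightly.
Tabulated IE_3 (kJ/mol): Li 11815, K 4420.
Putting it together, IE_3: K < Li.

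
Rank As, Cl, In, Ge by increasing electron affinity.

In, As, Ge, Cl

Cl is in period 3, group 17; Ge is in period 4, group 14; As is in period 4, group 15; In is in period 5, group 13.
EA tends to increase across a period and decrease down a group, though the pattern is less regular than for IE or radius.
These span different periods and groups, so the two trends combine.
As > In: both effects reinforce here, so As is clearly the higher of the two.
Ge > As: this pair runs against the simple trend — see the exception note.
Cl > Ge: both effects reinforce here, so Cl is clearly the higher of the two.
Note the exception: Ge has a higher electron affinity than As, contrary to the simple trend — adding an electron to As's half-filled 4p³ is unfavourable, so Ge (4p²) has the more exothermic EA.
Approximate values (kJ/mol): Cl 349, Ge 119, As 78, In 29.
So from lowest to highest: In < As < Ge < Cl.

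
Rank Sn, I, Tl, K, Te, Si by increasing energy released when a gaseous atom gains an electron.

Si is in period 3, group 14; K is in period 4, group 1; Sn is in period 5, group 14; Te is in period 5, group 16; I is in period 5, group 17; Tl is in period 6, group 13.
EA tends to increase across a period and decrease down a group, though the pattern is less regular than for IE or radius.
Here both period and group differ, so the two effects have to be weighed against each other.
K > Tl: period and group pull opposite ways; the down-group shift dominates (48 vs 19 kJ/mol).
Sn > K: the two effects oppose for this pair; the across-period effect wins (107 vs 48 kJ/mol).
Si > Sn: Si sits above Sn in group 14, so the down-group effect alone puts Si higher.
Te > Si: period and group pull opposite ways; the across-period shift dominates (190 vs 134 kJ/mol).
I > Te: both are in period 5; the period trend gives I the larger value.
For reference (kJ/mol): Si 134, K 48, Sn 107, Te 190, I 295, Tl 19.
So from lowest to highest: Tl < K < Sn < Si < Te < I.

Tl < K < Sn < Si < Te < I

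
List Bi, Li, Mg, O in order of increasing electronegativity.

Smaller atoms with higher effective nuclear charge are more electronegative.
These span different periods and groups, so the two trends combine.
Mg > Li: period and group pull opposite ways; the across-period shift dominates (1.31 vs 0.98).
Bi > Mg: the two effects oppose for this pair; the across-period effect wins (2.02 vs 1.31).
O > Bi: both effects reinforce here, so O is clearly the higher of the two.
For reference (Pauling): Li 0.98, O 3.44, Mg 1.31, Bi 2.02.
So from lowest to highest: Li < Mg < Bi < O.

Li, Mg, Bi, O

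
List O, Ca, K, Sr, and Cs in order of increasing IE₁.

Cs, K, Sr, Ca, O

O is in period 2, group 16; K is in period 4, group 1; Ca is in period 4, group 2; Sr is in period 5, group 2; Cs is in period 6, group 1.
Across a period the outer electron is held more tightly (higher IE₁); down a group it sits in a higher shell, more shielded, and comes off more easily.
Neither a single period nor a single group — weigh both effects.
K > Cs: they share group 1; the group trend gives K the larger value.
Sr > K: the two effects oppose for this pair; the across-period effect wins (550 vs 419 kJ/mol).
Ca > Sr: Ca sits above Sr in group 2, so the down-group effect alone puts Ca higher.
O > Ca: relative to Ca, both the across-period and down-group shifts push O's first ionization energy up.
For reference (kJ/mol): O 1314, K 419, Ca 590, Sr 550, Cs 376.
So from lowest to highest: Cs < K < Sr < Ca < O.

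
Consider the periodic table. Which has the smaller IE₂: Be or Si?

Consider each +1 ion: Be⁺ still has 1 valence electron; Si⁺ still has 3 valence electrons.
All are still removing valence electrons, so compare the +1 ions as you would atoms: IE_2 generally rises across a period (higher Z_eff) and falls down a group (larger shell), subject to the usual subshell exceptions.
Valence configurations: Be⁺ [He]2s¹, Si⁺ [Ne]3s²3p¹.
Tabulated IE_2 (kJ/mol): Be 1757, Si 1577.
So the second ionization energies run Si < Be.

Si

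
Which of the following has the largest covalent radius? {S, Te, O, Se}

O is in period 2, group 16; S is in period 3, group 16; Se is in period 4, group 16; Te is in period 5, group 16.
Across a period the added protons contract the valence shell; down a group each new principal shell makes the atom larger.
All are in group 16, so atomic radius increases down the group.
The largest covalent radius among these belongs to Te.

Te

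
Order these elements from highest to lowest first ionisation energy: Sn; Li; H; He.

He, H, Sn, Li

IE₁ increases left→right with effective nuclear charge and decreases top→bottom as the valence shell moves farther out.
These span different periods and groups, so the two trends combine.
Sn > Li: period and group pull opposite ways; the across-period shift dominates (709 vs 520 kJ/mol).
H > Sn: period and group pull opposite ways; the down-group shift dominates (1312 vs 709 kJ/mol).
He > H: He lies to the right of H in period 1, so the across-period effect alone puts He higher.
For reference (kJ/mol): H 1312, He 2372, Li 520, Sn 709.
So from highest to lowest: He > H > Sn > Li.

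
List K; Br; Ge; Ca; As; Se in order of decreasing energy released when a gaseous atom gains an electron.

Br > Se > Ge > As > K > Ca

K is in period 4, group 1; Ca is in period 4, group 2; Ge is in period 4, group 14; As is in period 4, group 15; Se is in period 4, group 16; Br is in period 4, group 17.
Adding an electron releases more energy for atoms nearer the top right (short of the noble gases).
All lie in period 4; the across-period trend (electron affinity increases left to right) applies, with the exception below.
Note the exception: K has a higher electron affinity than Ca, contrary to the simple trend — adding an electron to Ca (ns²) has to open a new, higher-energy np subshell, which is unfavourable.
Note the exception: Ge has a higher electron affinity than As, contrary to the simple trend — adding an electron to As's half-filled 4p³ is unfavourable, so Ge (4p²) has the more exothermic EA.
Approximate values (kJ/mol): K 48, Ca 2, Ge 119, As 78, Se 195, Br 325.
So from highest to lowest: Br > Se > Ge > As > K > Ca.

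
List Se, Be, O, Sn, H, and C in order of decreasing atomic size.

Radius decreases left→right (rising Z_eff, same n) and increases top→bottom (higher n).
Here both period and group differ, so the two effects have to be weighed against each other.
O > H: period and group pull opposite ways; the down-group shift dominates (63 vs 32 pm).
C > O: C lies to the left of O in period 2, so the across-period effect alone puts C larger.
Be > C: Be lies to the left of C in period 2, so the across-period effect alone puts Be larger.
Se > Be: the two effects oppose for this pair; the down-group effect wins (116 vs 102 pm).
Sn > Se: both effects reinforce here, so Sn is clearly the larger of the two.
For reference (pm): H 32, Be 102, C 75, O 63, Se 116, Sn 140.
So from largest to smallest: Sn > Se > Be > C > O > H.

Sn > Se > Be > C > O > H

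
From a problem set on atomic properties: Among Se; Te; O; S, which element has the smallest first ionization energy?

Te

Across a period the outer electron is held more tightly (higher IE₁); down a group it sits in a higher shell, more shielded, and comes off more easily.
All are in group 16, so first ionization energy increases up the group.
The smallest first ionization energy among these belongs to Te.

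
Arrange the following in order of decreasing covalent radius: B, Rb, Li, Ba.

Rb > Ba > Li > B

Li is in period 2, group 1; B is in period 2, group 13; Rb is in period 5, group 1; Ba is in period 6, group 2.
Moving right in a period, electrons are added to the same shell under a stronger nuclear pull, so atoms get smaller; moving down, a new shell is opened and atoms get larger.
Here both period and group differ, so the two effects have to be weighed against each other.
Li > B: Li lies to the left of B in period 2, so the across-period effect alone puts Li larger.
Ba > Li: period and group pull opposite ways; the down-group shift dominates (196 vs 133 pm).
Rb > Ba: the two effects oppose for this pair; the across-period effect wins (210 vs 196 pm).
Approximate values (pm): Li 133, B 85, Rb 210, Ba 196.
So from largest to smallest: Rb > Ba > Li > B.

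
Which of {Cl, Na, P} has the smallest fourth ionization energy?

P

IE_4 is the cost of taking one more electron from the +3 cation: Cl³⁺ still has 4 valence electrons; Na³⁺ is already 2 electrons into the core; P³⁺ still has 2 valence electrons.
Breaking into a closed-shell core is much more expensive than removing a leftover valence electron — Na has the largest IE_4 here.
Valence configurations: Cl³⁺ [Ne]3s²3p², P³⁺ [Ne]3s².
The numbers (kJ/mol): Cl 5159, Na 9543, P 4964.
Putting it together, IE_4: P < Cl < Na.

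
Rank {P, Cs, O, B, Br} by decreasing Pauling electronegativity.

B is in period 2, group 13; O is in period 2, group 16; P is in period 3, group 15; Br is in period 4, group 17; Cs is in period 6, group 1.
Smaller atoms with higher effective nuclear charge are more electronegative.
Here both period and group differ, so the two effects have to be weighed against each other.
B > Cs: relative to Cs, both the across-period and down-group shifts push B's electronegativity up.
P > B: period and group pull opposite ways; the across-period shift dominates (2.19 vs 2.04).
Br > P: period and group pull opposite ways; the across-period shift dominates (2.96 vs 2.19).
O > Br: period and group pull opposite ways; the down-group shift dominates (3.44 vs 2.96).
Approximate values (Pauling): B 2.04, O 3.44, P 2.19, Br 2.96, Cs 0.79.
So from highest to lowest: O > Br > P > B > Cs.

O > Br > P > B > Cs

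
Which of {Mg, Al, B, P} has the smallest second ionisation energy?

IE_2 is the cost of taking one more electron from the +1 cation: Mg⁺ still has 1 valence electron; Al⁺ still has 2 valence electrons; B⁺ still has 2 valence electrons; P⁺ still has 4 valence electrons.
All are still removing valence electrons, so compare the +1 ions as you would atoms: IE_2 generally rises across a period (higher Z_eff) and falls down a group (larger shell), subject to the usual subshell exceptions.
Valence configurations: Mg⁺ [Ne]3s¹, Al⁺ [Ne]3s², B⁺ [He]2s², P⁺ [Ne]3s²3p².
Approximate IE_2 values (kJ/mol): Mg 1451, Al 1817, B 2427, P 1907.
Putting it together, IE_2: Mg < Al < P < B.

Mg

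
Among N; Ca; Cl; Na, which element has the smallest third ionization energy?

Cl

The third ionization energy removes an electron from the +2 ion. For each element: N²⁺ still has 3 valence electrons; Ca²⁺ is the bare [Ar] core; Cl²⁺ still has 5 valence electrons; Na²⁺ is already 1 electron into the core.
Pulling an electron out of a noble-gas core costs far more than removing a remaining valence electron, so Ca and Na sit at the high end of IE_3.
Valence configurations: N²⁺ [He]2s²2p¹, Cl²⁺ [Ne]3s²3p³.
Approximate IE_3 values (kJ/mol): N 4578, Ca 4912, Cl 3822, Na 6910.
Overall IE_3 order: Cl < N < Ca < Na.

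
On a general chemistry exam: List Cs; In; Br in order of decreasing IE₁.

Br > In > Cs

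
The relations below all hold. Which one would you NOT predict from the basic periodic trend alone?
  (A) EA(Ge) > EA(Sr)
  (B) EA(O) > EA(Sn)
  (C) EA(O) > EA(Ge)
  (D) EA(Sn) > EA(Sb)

The general trend: electron affinity increases across a period and decreases down a group.
(A) Ge (period 4, group 14) vs Sr (period 5, group 2): the stated order agrees with the simple trend.
(B) O (period 2, group 16) vs Sn (period 5, group 14): the stated order agrees with the simple trend.
(C) O (period 2, group 16) vs Ge (period 4, group 14): the stated order agrees with the simple trend.
(D) Sn (period 5, group 14) vs Sb (period 5, group 15): the stated order contradicts the simple trend.
The exception is (D): adding an electron to Sb's half-filled 5p³ is unfavourable, so Sn has the more exothermic EA.

(D)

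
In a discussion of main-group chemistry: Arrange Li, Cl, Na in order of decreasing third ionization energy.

Li > Na > Cl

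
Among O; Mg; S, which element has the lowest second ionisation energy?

Mg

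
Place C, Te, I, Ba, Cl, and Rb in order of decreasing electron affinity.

Cl > I > Te > C > Rb > Ba

Electron affinity generally becomes more exothermic across a period toward the halogens and less exothermic down a group.
These span different periods and groups, so the two trends combine.
Rb > Ba: period and group pull opposite ways; the down-group shift dominates (47 vs 14 kJ/mol).
C > Rb: both effects reinforce here, so C is clearly the higher of the two.
Te > C: period and group pull opposite ways; the across-period shift dominates (190 vs 122 kJ/mol).
I > Te: I lies to the right of Te in period 5, so the across-period effect alone puts I higher.
Cl > I: they share group 17; the group trend gives Cl the larger value.
For reference (kJ/mol): C 122, Cl 349, Rb 47, Te 190, I 295, Ba 14.
So from highest to lowest: Cl > I > Te > C > Rb > Ba.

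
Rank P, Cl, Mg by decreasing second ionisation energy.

The second ionization energy removes an electron from the +1 ion. For each element: P⁺ still has 4 valence electrons; Cl⁺ still has 6 valence electrons; Mg⁺ still has 1 valence electron.
All are still removing valence electrons, so compare the +1 ions as you would atoms: IE_2 generally rises across a period (higher Z_eff) and falls down a group (larger shell), subject to the usual subshell exceptions.
Valence configurations: P⁺ [Ne]3s²3p², Cl⁺ [Ne]3s²3p⁴, Mg⁺ [Ne]3s¹.
Approximate IE_2 values (kJ/mol): P 1907, Cl 2298, Mg 1451.
Hence IE_2: Mg < P < Cl.

Cl, P, Mg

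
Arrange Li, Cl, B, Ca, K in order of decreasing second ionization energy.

Li, K, B, Cl, Ca

After 1 electron has been removed, what remains? Li⁺ is the bare [He] core; Cl⁺ still has 6 valence electrons; B⁺ still has 2 valence electrons; Ca⁺ still has 1 valence electron; K⁺ is the bare [Ar] core.
Pulling an electron out of a noble-gas core costs far more than removing a remaining valence electron, so K and Li sit at the high end of IE_2.
Valence configurations: Cl⁺ [Ne]3s²3p⁴, B⁺ [He]2s², Ca⁺ [Ar]4s¹.
Tabulated IE_2 (kJ/mol): Li 7298, Cl 2298, B 2427, Ca 1145, K 3052.
Hence IE_2: Ca < Cl < B < K < Li.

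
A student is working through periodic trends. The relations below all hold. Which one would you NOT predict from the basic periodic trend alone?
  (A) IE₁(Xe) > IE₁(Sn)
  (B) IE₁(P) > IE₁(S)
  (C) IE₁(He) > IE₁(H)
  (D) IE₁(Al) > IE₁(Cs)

The general trend: IE₁ increases across a period and decreases down a group.
(A) Xe (period 5, group 18) vs Sn (period 5, group 14): the stated order agrees with the simple trend.
(B) P (period 3, group 15) vs S (period 3, group 16): the stated order contradicts the simple trend.
(C) He (period 1, group 18) vs H (period 1, group 1): the stated order agrees with the simple trend.
(D) Al (period 3, group 13) vs Cs (period 6, group 1): the stated order agrees with the simple trend.
The exception is (B): S (3p⁴) ionizes more easily than half-filled P (3p³) because the paired 3p electron in S is pushed out by e⁻–e⁻ repulsion.

(B)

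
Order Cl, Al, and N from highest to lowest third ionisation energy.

Consider each +2 ion: Cl²⁺ still has 5 valence electrons; Al²⁺ still has 1 valence electron; N²⁺ still has 3 valence electrons.
All are still removing valence electrons, so compare the +2 ions as you would atoms: IE_3 generally rises across a period (higher Z_eff) and falls down a group (larger shell), subject to the usual subshell exceptions.
Valence configurations: Cl²⁺ [Ne]3s²3p³, Al²⁺ [Ne]3s¹, N²⁺ [He]2s²2p¹.
The numbers (kJ/mol): Cl 3822, Al 2745, N 4578.
So the third ionization energies run Al < Cl < N.

N > Cl > Al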